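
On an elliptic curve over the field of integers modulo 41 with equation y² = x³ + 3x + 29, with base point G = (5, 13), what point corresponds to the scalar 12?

(17, 27)

Repeated addition: build up to 12G.
2G: tangent at (5, 13): λ = (3·5² + 3)/(2·13) ≡ 37/26. 26⁻¹ ≡ 30 (mod 41), so λ ≡ 37·30 ≡ 3.
  x = λ² - 5 - 5 = 9 - 10 ≡ 40; y = λ·(5 - 40) - 13 ≡ 5. → (40, 5)
3G: (40, 5) + (5, 13). λ = (13 - 5)/(5 - 40) ≡ 8/6 mod 41. 6⁻¹ ≡ 7 (mod 41) since 6·7 = 42 ≡ 1, so λ ≡ 15.
  x = λ² - 40 - 5 = 225 - 45 ≡ 16; y = λ·(40 - 16) - 5 ≡ 27. → (16, 27)
4G: (16, 27) + (5, 13). λ = (13 - 27)/(5 - 16) ≡ 27/30 mod 41. 30⁻¹ ≡ 26 (mod 41), so λ ≡ 5.
  x = λ² - 16 - 5 = 25 - 21 ≡ 4; y = λ·(16 - 4) - 27 ≡ 33. → (4, 33)
5G: (4, 33) + (5, 13). λ = (13 - 33)/(5 - 4) ≡ 21/1 mod 41. 1⁻¹ ≡ 1 (mod 41) since 1·1 = 1 ≡ 1, so λ ≡ 21.
  x = λ² - 4 - 5 = 441 - 9 ≡ 22; y = λ·(4 - 22) - 33 ≡ 40. → (22, 40)
6G: (22, 40) + (5, 13). λ = (13 - 40)/(5 - 22) ≡ 14/24 mod 41. 24⁻¹ ≡ 12 (mod 41), so λ ≡ 4.
  x = λ² - 22 - 5 = 16 - 27 ≡ 30; y = λ·(22 - 30) - 40 ≡ 10. → (30, 10)
7G: (30, 10) + (5, 13). λ = (13 - 10)/(5 - 30) ≡ 3/16 mod 41. 16⁻¹ ≡ 18 (mod 41) since 16·18 = 288 ≡ 1, so λ ≡ 13.
  x = λ² - 30 - 5 = 169 - 35 ≡ 11; y = λ·(30 - 11) - 10 ≡ 32. → (11, 32)
8G: (11, 32) + (5, 13). λ = (13 - 32)/(5 - 11) ≡ 22/35 mod 41. 35⁻¹ ≡ 34 (mod 41) since 35·34 = 1190 ≡ 1, so λ ≡ 10.
  x = λ² - 11 - 5 = 100 - 16 ≡ 2; y = λ·(11 - 2) - 32 ≡ 17. → (2, 17)
9G: (2, 17) + (5, 13). λ = (13 - 17)/(5 - 2) ≡ 37/3 mod 41. 3⁻¹ ≡ 14 (mod 41), so λ ≡ 26.
  x = λ² - 2 - 5 = 676 - 7 ≡ 13; y = λ·(2 - 13) - 17 ≡ 25. → (13, 25)
10G: (13, 25) + (5, 13). λ = (13 - 25)/(5 - 13) ≡ 29/33 mod 41. 33⁻¹ ≡ 5 (mod 41), so λ ≡ 22.
  x = λ² - 13 - 5 = 484 - 18 ≡ 15; y = λ·(13 - 15) - 25 ≡ 13. → (15, 13)
11G: (15, 13) + (5, 13). λ = (13 - 13)/(5 - 15) ≡ 0/31 mod 41. 31⁻¹ ≡ 4 (mod 41) since 31·4 = 124 ≡ 1, so λ ≡ 0.
  x = λ² - 15 - 5 = 0 - 20 ≡ 21; y = λ·(15 - 21) - 13 ≡ 28. → (21, 28)
12G: (21, 28) + (5, 13). λ = (13 - 28)/(5 - 21) ≡ 26/25 mod 41. 25⁻¹ ≡ 23 (mod 41), so λ ≡ 24.
  x = λ² - 21 - 5 = 576 - 26 ≡ 17; y = λ·(21 - 17) - 28 ≡ 27. → (17, 27)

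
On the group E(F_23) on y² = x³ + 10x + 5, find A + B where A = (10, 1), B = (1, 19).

(10, 1) + (1, 19). λ = (19 - 1)/(1 - 10) ≡ 18/14 mod 23. 14⁻¹ ≡ 5 (mod 23), so λ ≡ 21.
  x = λ² - 10 - 1 = 441 - 11 ≡ 16; y = λ·(10 - 16) - 1 ≡ 11. → (16, 11)

(16, 11)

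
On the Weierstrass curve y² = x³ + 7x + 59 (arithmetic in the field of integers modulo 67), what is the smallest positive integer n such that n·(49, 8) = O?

2P: tangent at (49, 8): λ = (3·49² + 7)/(2·8) ≡ 41/16. 16⁻¹ ≡ 21 (mod 67), so λ ≡ 41·21 ≡ 57.
  x = λ² - 49 - 49 = 3249 - 98 ≡ 2; y = λ·(49 - 2) - 8 ≡ 58. → (2, 58)
3P: (2, 58) + (49, 8). λ = (8 - 58)/(49 - 2) ≡ 17/47 mod 67. 47⁻¹ ≡ 10 (mod 67) since 47·10 = 470 ≡ 1, so λ ≡ 36.
  x = λ² - 2 - 49 = 1296 - 51 ≡ 39; y = λ·(2 - 39) - 58 ≡ 17. → (39, 17)
4P: (39, 17) + (49, 8). λ = (8 - 17)/(49 - 39) ≡ 58/10 mod 67. 10⁻¹ ≡ 47 (mod 67), so λ ≡ 46.
  x = λ² - 39 - 49 = 2116 - 88 ≡ 18; y = λ·(39 - 18) - 17 ≡ 11. → (18, 11)
5P: (18, 11) + (49, 8). λ = (8 - 11)/(49 - 18) ≡ 64/31 mod 67. 31⁻¹ ≡ 13 (mod 67) since 31·13 = 403 ≡ 1, so λ ≡ 28.
  x = λ² - 18 - 49 = 784 - 67 ≡ 47; y = λ·(18 - 47) - 11 ≡ 48. → (47, 48)
6P: (47, 48) + (49, 8). λ = (8 - 48)/(49 - 47) ≡ 27/2 mod 67. 2⁻¹ ≡ 34 (mod 67), so λ ≡ 47.
  x = λ² - 47 - 49 = 2209 - 96 ≡ 36; y = λ·(47 - 36) - 48 ≡ 0. → (36, 0)
7P: (36, 0) + (49, 8). λ = (8 - 0)/(49 - 36) ≡ 8/13 mod 67. 13⁻¹ ≡ 31 (mod 67) since 13·31 = 403 ≡ 1, so λ ≡ 47.
  x = λ² - 36 - 49 = 2209 - 85 ≡ 47; y = λ·(36 - 47) - 0 ≡ 19. → (47, 19)
8P: (47, 19) + (49, 8). λ = (8 - 19)/(49 - 47) ≡ 56/2 mod 67. 2⁻¹ ≡ 34 (mod 67) since 2·34 = 68 ≡ 1, so λ ≡ 28.
  x = λ² - 47 - 49 = 784 - 96 ≡ 18; y = λ·(47 - 18) - 19 ≡ 56. → (18, 56)
9P: (18, 56) + (49, 8). λ = (8 - 56)/(49 - 18) ≡ 19/31 mod 67. 31⁻¹ ≡ 13 (mod 67), so λ ≡ 46.
  x = λ² - 18 - 49 = 2116 - 67 ≡ 39; y = λ·(18 - 39) - 56 ≡ 50. → (39, 50)
10P: (39, 50) + (49, 8). λ = (8 - 50)/(49 - 39) ≡ 25/10 mod 67. 10⁻¹ ≡ 47 (mod 67) since 10·47 = 470 ≡ 1, so λ ≡ 36.
  x = λ² - 39 - 49 = 1296 - 88 ≡ 2; y = λ·(39 - 2) - 50 ≡ 9. → (2, 9)
11P: (2, 9) + (49, 8). λ = (8 - 9)/(49 - 2) ≡ 66/47 mod 67. 47⁻¹ ≡ 10 (mod 67) since 47·10 = 470 ≡ 1, so λ ≡ 57.
  x = λ² - 2 - 49 = 3249 - 51 ≡ 49; y = λ·(2 - 49) - 9 ≡ 59. → (49, 59)
12P: (49, 59) + (49, 8): same x and y₁ ≡ -y₂, so the sum is O.
12P = O, so the order is 12.

12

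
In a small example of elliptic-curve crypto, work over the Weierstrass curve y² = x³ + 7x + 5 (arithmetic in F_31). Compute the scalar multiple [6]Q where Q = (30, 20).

Double-and-add on 6 = (110)₂. Start with Q = (30, 20) for the leading 1-bit.
double: tangent at (30, 20): λ = (3·30² + 7)/(2·20) ≡ 10/9. 9⁻¹ ≡ 7 (mod 31), so λ ≡ 10·7 ≡ 8.
  x = λ² - 30 - 30 = 64 - 60 ≡ 4; y = λ·(30 - 4) - 20 ≡ 2. → (4, 2)
add Q: (4, 2) + (30, 20). λ = (20 - 2)/(30 - 4) ≡ 18/26 mod 31. 26⁻¹ ≡ 6 (mod 31), so λ ≡ 15.
  x = λ² - 4 - 30 = 225 - 34 ≡ 5; y = λ·(4 - 5) - 2 ≡ 14. → (5, 14)
double: tangent at (5, 14): λ = (3·5² + 7)/(2·14) ≡ 20/28. 28⁻¹ ≡ 10 (mod 31), so λ ≡ 20·10 ≡ 14.
  x = λ² - 5 - 5 = 196 - 10 ≡ 0; y = λ·(5 - 0) - 14 ≡ 25. → (0, 25)

(0, 25)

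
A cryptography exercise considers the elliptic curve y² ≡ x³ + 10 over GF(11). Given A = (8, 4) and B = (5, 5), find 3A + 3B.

First 3A:
Repeated addition: build up to 3A.
2A: tangent at (8, 4): λ = (3·8² + 0)/(2·4) ≡ 5/8. 8⁻¹ ≡ 7 (mod 11), so λ ≡ 5·7 ≡ 2.
  x = λ² - 8 - 8 = 4 - 16 ≡ 10; y = λ·(8 - 10) - 4 ≡ 3. → (10, 3)
3A: (10, 3) + (8, 4). λ = (4 - 3)/(8 - 10) ≡ 1/9 mod 11. 9⁻¹ ≡ 5 (mod 11), so λ ≡ 5.
  x = λ² - 10 - 8 = 25 - 18 ≡ 7; y = λ·(10 - 7) - 3 ≡ 1. → (7, 1)
3A = (7, 1).
Next 3B:
Repeated addition: build up to 3B.
2B: tangent at (5, 5): λ = (3·5² + 0)/(2·5) ≡ 9/10. 10⁻¹ ≡ 10 (mod 11) since 10·10 = 100 ≡ 1, so λ ≡ 9·10 ≡ 2.
  x = λ² - 5 - 5 = 4 - 10 ≡ 5; y = λ·(5 - 5) - 5 ≡ 6. → (5, 6)
3B: (5, 6) + (5, 5): same x and y₁ ≡ -y₂, so the sum is ∞.
3B = ∞.
Finally 3A + 3B:
(7, 1) + ∞ = (7, 1) (identity).

(7, 1)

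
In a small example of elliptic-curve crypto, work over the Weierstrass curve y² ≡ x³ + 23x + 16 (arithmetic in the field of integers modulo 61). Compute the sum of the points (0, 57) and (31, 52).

(0, 57) + (31, 52). λ = (52 - 57)/(31 - 0) ≡ 56/31 mod 61. 31⁻¹ ≡ 2 (mod 61), so λ ≡ 51.
  x = λ² - 0 - 31 = 2601 - 31 ≡ 8; y = λ·(0 - 8) - 57 ≡ 23. → (8, 23)

(8, 23)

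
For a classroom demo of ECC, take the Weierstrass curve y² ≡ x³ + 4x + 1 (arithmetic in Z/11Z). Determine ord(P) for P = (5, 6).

3

2P: tangent at (5, 6): λ = (3·5² + 4)/(2·6) ≡ 2/1. 1⁻¹ ≡ 1 (mod 11), so λ ≡ 2·1 ≡ 2.
  x = λ² - 5 - 5 = 4 - 10 ≡ 5; y = λ·(5 - 5) - 6 ≡ 5. → (5, 5)
3P: (5, 5) + (5, 6): same x and y₁ ≡ -y₂, so the sum is ∞.
3P = ∞, so the order is 3.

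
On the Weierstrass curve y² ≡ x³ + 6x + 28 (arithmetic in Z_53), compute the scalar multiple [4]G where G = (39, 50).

(29, 30)

Repeated addition: build up to 4G.
2G: tangent at (39, 50): λ = (3·39² + 6)/(2·50) ≡ 11/47. 47⁻¹ ≡ 44 (mod 53), so λ ≡ 11·44 ≡ 7.
  x = λ² - 39 - 39 = 49 - 78 ≡ 24; y = λ·(39 - 24) - 50 ≡ 2. → (24, 2)
3G: (24, 2) + (39, 50). λ = (50 - 2)/(39 - 24) ≡ 48/15 mod 53. 15⁻¹ ≡ 46 (mod 53) since 15·46 = 690 ≡ 1, so λ ≡ 35.
  x = λ² - 24 - 39 = 1225 - 63 ≡ 49; y = λ·(24 - 49) - 2 ≡ 24. → (49, 24)
4G: (49, 24) + (39, 50). λ = (50 - 24)/(39 - 49) ≡ 26/43 mod 53. 43⁻¹ ≡ 37 (mod 53), so λ ≡ 8.
  x = λ² - 49 - 39 = 64 - 88 ≡ 29; y = λ·(49 - 29) - 24 ≡ 30. → (29, 30)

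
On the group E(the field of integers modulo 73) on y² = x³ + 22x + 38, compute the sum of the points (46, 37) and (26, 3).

(46, 37) + (26, 3). λ = (3 - 37)/(26 - 46) ≡ 39/53 mod 73. 53⁻¹ ≡ 62 (mod 73), so λ ≡ 9.
  x = λ² - 46 - 26 = 81 - 72 ≡ 9; y = λ·(46 - 9) - 37 ≡ 4. → (9, 4)

(9, 4)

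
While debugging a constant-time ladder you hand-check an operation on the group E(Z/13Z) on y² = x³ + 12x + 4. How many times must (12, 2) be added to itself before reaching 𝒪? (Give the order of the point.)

2P: tangent at (12, 2): λ = (3·12² + 12)/(2·2) ≡ 2/4. 4⁻¹ ≡ 10 (mod 13), so λ ≡ 2·10 ≡ 7.
  x = λ² - 12 - 12 = 49 - 24 ≡ 12; y = λ·(12 - 12) - 2 ≡ 11. → (12, 11)
3P: (12, 11) + (12, 2): same x and y₁ ≡ -y₂, so the sum is 𝒪.
3P = 𝒪, so the order is 3.

3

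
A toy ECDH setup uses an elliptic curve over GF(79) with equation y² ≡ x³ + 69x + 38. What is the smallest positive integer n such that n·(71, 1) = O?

11

2P: tangent at (71, 1): λ = (3·71² + 69)/(2·1) ≡ 24/2. 2⁻¹ ≡ 40 (mod 79), so λ ≡ 24·40 ≡ 12.
  x = λ² - 71 - 71 = 144 - 142 ≡ 2; y = λ·(71 - 2) - 1 ≡ 37. → (2, 37)
3P: (2, 37) + (71, 1). λ = (1 - 37)/(71 - 2) ≡ 43/69 mod 79. 69⁻¹ ≡ 71 (mod 79) since 69·71 = 4899 ≡ 1, so λ ≡ 51.
  x = λ² - 2 - 71 = 2601 - 73 ≡ 0; y = λ·(2 - 0) - 37 ≡ 65. → (0, 65)
4P: (0, 65) + (71, 1). λ = (1 - 65)/(71 - 0) ≡ 15/71 mod 79. 71⁻¹ ≡ 69 (mod 79), so λ ≡ 8.
  x = λ² - 0 - 71 = 64 - 71 ≡ 72; y = λ·(0 - 72) - 65 ≡ 70. → (72, 70)
5P: (72, 70) + (71, 1). λ = (1 - 70)/(71 - 72) ≡ 10/78 mod 79. 78⁻¹ ≡ 78 (mod 79) since 78·78 = 6084 ≡ 1, so λ ≡ 69.
  x = λ² - 72 - 71 = 4761 - 143 ≡ 36; y = λ·(72 - 36) - 70 ≡ 44. → (36, 44)
6P: (36, 44) + (71, 1). λ = (1 - 44)/(71 - 36) ≡ 36/35 mod 79. 35⁻¹ ≡ 70 (mod 79) since 35·70 = 2450 ≡ 1, so λ ≡ 71.
  x = λ² - 36 - 71 = 5041 - 107 ≡ 36; y = λ·(36 - 36) - 44 ≡ 35. → (36, 35)
7P: (36, 35) + (71, 1). λ = (1 - 35)/(71 - 36) ≡ 45/35 mod 79. 35⁻¹ ≡ 70 (mod 79), so λ ≡ 69.
  x = λ² - 36 - 71 = 4761 - 107 ≡ 72; y = λ·(36 - 72) - 35 ≡ 9. → (72, 9)
8P: (72, 9) + (71, 1). λ = (1 - 9)/(71 - 72) ≡ 71/78 mod 79. 78⁻¹ ≡ 78 (mod 79), so λ ≡ 8.
  x = λ² - 72 - 71 = 64 - 143 ≡ 0; y = λ·(72 - 0) - 9 ≡ 14. → (0, 14)
9P: (0, 14) + (71, 1). λ = (1 - 14)/(71 - 0) ≡ 66/71 mod 79. 71⁻¹ ≡ 69 (mod 79) since 71·69 = 4899 ≡ 1, so λ ≡ 51.
  x = λ² - 0 - 71 = 2601 - 71 ≡ 2; y = λ·(0 - 2) - 14 ≡ 42. → (2, 42)
10P: (2, 42) + (71, 1). λ = (1 - 42)/(71 - 2) ≡ 38/69 mod 79. 69⁻¹ ≡ 71 (mod 79), so λ ≡ 12.
  x = λ² - 2 - 71 = 144 - 73 ≡ 71; y = λ·(2 - 71) - 42 ≡ 78. → (71, 78)
11P: (71, 78) + (71, 1): same x and y₁ ≡ -y₂, so the sum is O.
11P = O, so the order is 11.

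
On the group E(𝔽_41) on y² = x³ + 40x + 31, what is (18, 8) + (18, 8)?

(26, 19)

tangent at (18, 8): λ = (3·18² + 40)/(2·8) ≡ 28/16. 16⁻¹ ≡ 18 (mod 41) since 16·18 = 288 ≡ 1, so λ ≡ 28·18 ≡ 12.
  x = λ² - 18 - 18 = 144 - 36 ≡ 26; y = λ·(18 - 26) - 8 ≡ 19. → (26, 19)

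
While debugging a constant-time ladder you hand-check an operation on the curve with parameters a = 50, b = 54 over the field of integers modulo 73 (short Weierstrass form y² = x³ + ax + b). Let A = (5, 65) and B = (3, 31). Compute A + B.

(5, 65) + (3, 31). λ = (31 - 65)/(3 - 5) ≡ 39/71 mod 73. 71⁻¹ ≡ 36 (mod 73), so λ ≡ 17.
  x = λ² - 5 - 3 = 289 - 8 ≡ 62; y = λ·(5 - 62) - 65 ≡ 61. → (62, 61)

(62, 61)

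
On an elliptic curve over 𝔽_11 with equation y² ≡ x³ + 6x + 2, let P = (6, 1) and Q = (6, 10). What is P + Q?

The two points share x = 6 and their y-coordinates satisfy 1 + 10 ≡ 0 (mod 11), so they are inverses. Their sum is O.

O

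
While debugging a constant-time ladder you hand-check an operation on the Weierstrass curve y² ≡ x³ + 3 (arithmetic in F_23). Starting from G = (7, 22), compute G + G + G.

(8, 3)

Repeated addition: build up to 3G.
2G: tangent at (7, 22): λ = (3·7² + 0)/(2·22) ≡ 9/21. 21⁻¹ ≡ 11 (mod 23), so λ ≡ 9·11 ≡ 7.
  x = λ² - 7 - 7 = 49 - 14 ≡ 12; y = λ·(7 - 12) - 22 ≡ 12. → (12, 12)
3G: (12, 12) + (7, 22). λ = (22 - 12)/(7 - 12) ≡ 10/18 mod 23. 18⁻¹ ≡ 9 (mod 23) since 18·9 = 162 ≡ 1, so λ ≡ 21.
  x = λ² - 12 - 7 = 441 - 19 ≡ 8; y = λ·(12 - 8) - 12 ≡ 3. → (8, 3)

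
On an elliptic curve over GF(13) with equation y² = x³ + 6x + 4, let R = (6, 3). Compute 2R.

tangent at (6, 3): λ = (3·6² + 6)/(2·3) ≡ 10/6. 6⁻¹ ≡ 11 (mod 13) since 6·11 = 66 ≡ 1, so λ ≡ 10·11 ≡ 6.
  x = λ² - 6 - 6 = 36 - 12 ≡ 11; y = λ·(6 - 11) - 3 ≡ 6. → (11, 6)

(11, 6)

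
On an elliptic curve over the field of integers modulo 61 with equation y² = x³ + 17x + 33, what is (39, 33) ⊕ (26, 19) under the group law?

(43, 19)

(39, 33) + (26, 19). λ = (19 - 33)/(26 - 39) ≡ 47/48 mod 61. 48⁻¹ ≡ 14 (mod 61), so λ ≡ 48.
  x = λ² - 39 - 26 = 2304 - 65 ≡ 43; y = λ·(39 - 43) - 33 ≡ 19. → (43, 19)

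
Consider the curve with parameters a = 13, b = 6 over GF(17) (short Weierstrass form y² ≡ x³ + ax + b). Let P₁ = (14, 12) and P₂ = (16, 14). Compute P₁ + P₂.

(5, 14)

(14, 12) + (16, 14). λ = (14 - 12)/(16 - 14) ≡ 2/2 mod 17. 2⁻¹ ≡ 9 (mod 17) since 2·9 = 18 ≡ 1, so λ ≡ 1.
  x = λ² - 14 - 16 = 1 - 30 ≡ 5; y = λ·(14 - 5) - 12 ≡ 14. → (5, 14)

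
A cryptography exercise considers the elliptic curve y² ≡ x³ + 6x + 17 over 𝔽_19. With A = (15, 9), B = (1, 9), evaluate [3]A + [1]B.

(5, 18)

First 3A:
Repeated addition: build up to 3A.
2A: tangent at (15, 9): λ = (3·15² + 6)/(2·9) ≡ 16/18. 18⁻¹ ≡ 18 (mod 19), so λ ≡ 16·18 ≡ 3.
  x = λ² - 15 - 15 = 9 - 30 ≡ 17; y = λ·(15 - 17) - 9 ≡ 4. → (17, 4)
3A: (17, 4) + (15, 9). λ = (9 - 4)/(15 - 17) ≡ 5/17 mod 19. 17⁻¹ ≡ 9 (mod 19), so λ ≡ 7.
  x = λ² - 17 - 15 = 49 - 32 ≡ 17; y = λ·(17 - 17) - 4 ≡ 15. → (17, 15)
3A = (17, 15).
Finally 3A + B:
(17, 15) + (1, 9). λ = (9 - 15)/(1 - 17) ≡ 13/3 mod 19. 3⁻¹ ≡ 13 (mod 19), so λ ≡ 17.
  x = λ² - 17 - 1 = 289 - 18 ≡ 5; y = λ·(17 - 5) - 15 ≡ 18. → (5, 18)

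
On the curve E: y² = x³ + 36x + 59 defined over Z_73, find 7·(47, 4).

(59, 60)

Write Q = (47, 4).
Double-and-add on 7 = (111)₂. Start with Q = (47, 4) for the leading 1-bit.
double: tangent at (47, 4): λ = (3·47² + 36)/(2·4) ≡ 20/8. 8⁻¹ ≡ 64 (mod 73), so λ ≡ 20·64 ≡ 39.
  x = λ² - 47 - 47 = 1521 - 94 ≡ 40; y = λ·(47 - 40) - 4 ≡ 50. → (40, 50)
add Q: (40, 50) + (47, 4). λ = (4 - 50)/(47 - 40) ≡ 27/7 mod 73. 7⁻¹ ≡ 21 (mod 73), so λ ≡ 56.
  x = λ² - 40 - 47 = 3136 - 87 ≡ 56; y = λ·(40 - 56) - 50 ≡ 3. → (56, 3)
double: tangent at (56, 3): λ = (3·56² + 36)/(2·3) ≡ 27/6. 6⁻¹ ≡ 61 (mod 73) since 6·61 = 366 ≡ 1, so λ ≡ 27·61 ≡ 41.
  x = λ² - 56 - 56 = 1681 - 112 ≡ 36; y = λ·(56 - 36) - 3 ≡ 14. → (36, 14)
add Q: (36, 14) + (47, 4). λ = (4 - 14)/(47 - 36) ≡ 63/11 mod 73. 11⁻¹ ≡ 20 (mod 73) since 11·20 = 220 ≡ 1, so λ ≡ 19.
  x = λ² - 36 - 47 = 361 - 83 ≡ 59; y = λ·(36 - 59) - 14 ≡ 60. → (59, 60)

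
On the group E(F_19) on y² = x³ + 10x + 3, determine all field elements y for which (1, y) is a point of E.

none

x³ + 10x + 3 = 14 ≡ 14 (mod 19).
14 is a non-residue mod 19; no y exists.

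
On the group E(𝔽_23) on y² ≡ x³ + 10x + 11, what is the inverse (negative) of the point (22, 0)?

-(22, 0) = (22, -0 mod 23) = (22, 0).

(22, 0)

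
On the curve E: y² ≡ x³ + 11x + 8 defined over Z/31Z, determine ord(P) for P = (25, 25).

5

2P: tangent at (25, 25): λ = (3·25² + 11)/(2·25) ≡ 26/19. 19⁻¹ ≡ 18 (mod 31), so λ ≡ 26·18 ≡ 3.
  x = λ² - 25 - 25 = 9 - 50 ≡ 21; y = λ·(25 - 21) - 25 ≡ 18. → (21, 18)
3P: (21, 18) + (25, 25). λ = (25 - 18)/(25 - 21) ≡ 7/4 mod 31. 4⁻¹ ≡ 8 (mod 31), so λ ≡ 25.
  x = λ² - 21 - 25 = 625 - 46 ≡ 21; y = λ·(21 - 21) - 18 ≡ 13. → (21, 13)
4P: (21, 13) + (25, 25). λ = (25 - 13)/(25 - 21) ≡ 12/4 mod 31. 4⁻¹ ≡ 8 (mod 31), so λ ≡ 3.
  x = λ² - 21 - 25 = 9 - 46 ≡ 25; y = λ·(21 - 25) - 13 ≡ 6. → (25, 6)
5P: (25, 6) + (25, 25): same x and y₁ ≡ -y₂, so the sum is O.
5P = O, so the order is 5.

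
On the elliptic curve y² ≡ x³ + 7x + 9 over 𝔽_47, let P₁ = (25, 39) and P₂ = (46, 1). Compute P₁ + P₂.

(4, 17)

(25, 39) + (46, 1). λ = (1 - 39)/(46 - 25) ≡ 9/21 mod 47. 21⁻¹ ≡ 9 (mod 47), so λ ≡ 34.
  x = λ² - 25 - 46 = 1156 - 71 ≡ 4; y = λ·(25 - 4) - 39 ≡ 17. → (4, 17)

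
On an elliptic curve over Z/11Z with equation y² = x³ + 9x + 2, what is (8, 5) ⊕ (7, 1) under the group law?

(1, 1)

(8, 5) + (7, 1). λ = (1 - 5)/(7 - 8) ≡ 7/10 mod 11. 10⁻¹ ≡ 10 (mod 11), so λ ≡ 4.
  x = λ² - 8 - 7 = 16 - 15 ≡ 1; y = λ·(8 - 1) - 5 ≡ 1. → (1, 1)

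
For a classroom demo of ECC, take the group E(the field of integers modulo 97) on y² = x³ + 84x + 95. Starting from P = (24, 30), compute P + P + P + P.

(58, 29)

Repeated addition: build up to 4P.
2P: tangent at (24, 30): λ = (3·24² + 84)/(2·30) ≡ 66/60. 60⁻¹ ≡ 76 (mod 97) since 60·76 = 4560 ≡ 1, so λ ≡ 66·76 ≡ 69.
  x = λ² - 24 - 24 = 4761 - 48 ≡ 57; y = λ·(24 - 57) - 30 ≡ 21. → (57, 21)
3P: (57, 21) + (24, 30). λ = (30 - 21)/(24 - 57) ≡ 9/64 mod 97. 64⁻¹ ≡ 47 (mod 97) since 64·47 = 3008 ≡ 1, so λ ≡ 35.
  x = λ² - 57 - 24 = 1225 - 81 ≡ 77; y = λ·(57 - 77) - 21 ≡ 55. → (77, 55)
4P: (77, 55) + (24, 30). λ = (30 - 55)/(24 - 77) ≡ 72/44 mod 97. 44⁻¹ ≡ 86 (mod 97), so λ ≡ 81.
  x = λ² - 77 - 24 = 6561 - 101 ≡ 58; y = λ·(77 - 58) - 55 ≡ 29. → (58, 29)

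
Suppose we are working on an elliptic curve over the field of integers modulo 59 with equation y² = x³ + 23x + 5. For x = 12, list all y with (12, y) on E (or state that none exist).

x³ + 23x + 5 = 2009 ≡ 3 (mod 59).
Square roots of 3 mod 59: 11 and 48 (since 11² = 121 ≡ 3).

11, 48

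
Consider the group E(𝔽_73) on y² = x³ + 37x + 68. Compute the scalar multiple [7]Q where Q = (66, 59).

(68, 59)

Double-and-add on 7 = (111)₂. Start with Q = (66, 59) for the leading 1-bit.
double: tangent at (66, 59): λ = (3·66² + 37)/(2·59) ≡ 38/45. 45⁻¹ ≡ 13 (mod 73), so λ ≡ 38·13 ≡ 56.
  x = λ² - 66 - 66 = 3136 - 132 ≡ 11; y = λ·(66 - 11) - 59 ≡ 28. → (11, 28)
add Q: (11, 28) + (66, 59). λ = (59 - 28)/(66 - 11) ≡ 31/55 mod 73. 55⁻¹ ≡ 4 (mod 73) since 55·4 = 220 ≡ 1, so λ ≡ 51.
  x = λ² - 11 - 66 = 2601 - 77 ≡ 42; y = λ·(11 - 42) - 28 ≡ 70. → (42, 70)
double: tangent at (42, 70): λ = (3·42² + 37)/(2·70) ≡ 0/67. 67⁻¹ ≡ 12 (mod 73) since 67·12 = 804 ≡ 1, so λ ≡ 0·12 ≡ 0.
  x = λ² - 42 - 42 = 0 - 84 ≡ 62; y = λ·(42 - 62) - 70 ≡ 3. → (62, 3)
add Q: (62, 3) + (66, 59). λ = (59 - 3)/(66 - 62) ≡ 56/4 mod 73. 4⁻¹ ≡ 55 (mod 73) since 4·55 = 220 ≡ 1, so λ ≡ 14.
  x = λ² - 62 - 66 = 196 - 128 ≡ 68; y = λ·(62 - 68) - 3 ≡ 59. → (68, 59)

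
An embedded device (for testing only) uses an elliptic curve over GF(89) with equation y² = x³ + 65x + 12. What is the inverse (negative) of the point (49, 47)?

-(49, 47) = (49, -47 mod 89) = (49, 42).

(49, 42)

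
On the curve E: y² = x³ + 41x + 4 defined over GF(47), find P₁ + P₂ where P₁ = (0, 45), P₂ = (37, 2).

(44, 29)

(0, 45) + (37, 2). λ = (2 - 45)/(37 - 0) ≡ 4/37 mod 47. 37⁻¹ ≡ 14 (mod 47), so λ ≡ 9.
  x = λ² - 0 - 37 = 81 - 37 ≡ 44; y = λ·(0 - 44) - 45 ≡ 29. → (44, 29)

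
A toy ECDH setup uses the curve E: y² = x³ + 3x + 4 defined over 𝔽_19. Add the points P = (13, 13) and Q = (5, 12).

(13, 13) + (5, 12). λ = (12 - 13)/(5 - 13) ≡ 18/11 mod 19. 11⁻¹ ≡ 7 (mod 19), so λ ≡ 12.
  x = λ² - 13 - 5 = 144 - 18 ≡ 12; y = λ·(13 - 12) - 13 ≡ 18. → (12, 18)

(12, 18)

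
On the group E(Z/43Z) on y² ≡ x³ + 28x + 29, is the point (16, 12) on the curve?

yes

y² = 12² ≡ 15; x³ + 28x + 29 = 4573 ≡ 15 (mod 43). 15 = 15.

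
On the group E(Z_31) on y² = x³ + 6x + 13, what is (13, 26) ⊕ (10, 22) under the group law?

(27, 7)

(13, 26) + (10, 22). λ = (22 - 26)/(10 - 13) ≡ 27/28 mod 31. 28⁻¹ ≡ 10 (mod 31) since 28·10 = 280 ≡ 1, so λ ≡ 22.
  x = λ² - 13 - 10 = 484 - 23 ≡ 27; y = λ·(13 - 27) - 26 ≡ 7. → (27, 7)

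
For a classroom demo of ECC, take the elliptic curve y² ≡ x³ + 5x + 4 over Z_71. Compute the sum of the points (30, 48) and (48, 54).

(1, 9)

(30, 48) + (48, 54). λ = (54 - 48)/(48 - 30) ≡ 6/18 mod 71. 18⁻¹ ≡ 4 (mod 71), so λ ≡ 24.
  x = λ² - 30 - 48 = 576 - 78 ≡ 1; y = λ·(30 - 1) - 48 ≡ 9. → (1, 9)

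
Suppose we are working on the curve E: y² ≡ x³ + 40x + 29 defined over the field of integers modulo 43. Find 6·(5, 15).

(24, 35)

Write G = (5, 15).
Repeated addition: build up to 6G.
2G: tangent at (5, 15): λ = (3·5² + 40)/(2·15) ≡ 29/30. 30⁻¹ ≡ 33 (mod 43), so λ ≡ 29·33 ≡ 11.
  x = λ² - 5 - 5 = 121 - 10 ≡ 25; y = λ·(5 - 25) - 15 ≡ 23. → (25, 23)
3G: (25, 23) + (5, 15). λ = (15 - 23)/(5 - 25) ≡ 35/23 mod 43. 23⁻¹ ≡ 15 (mod 43), so λ ≡ 9.
  x = λ² - 25 - 5 = 81 - 30 ≡ 8; y = λ·(25 - 8) - 23 ≡ 1. → (8, 1)
4G: (8, 1) + (5, 15). λ = (15 - 1)/(5 - 8) ≡ 14/40 mod 43. 40⁻¹ ≡ 14 (mod 43) since 40·14 = 560 ≡ 1, so λ ≡ 24.
  x = λ² - 8 - 5 = 576 - 13 ≡ 4; y = λ·(8 - 4) - 1 ≡ 9. → (4, 9)
5G: (4, 9) + (5, 15). λ = (15 - 9)/(5 - 4) ≡ 6/1 mod 43. 1⁻¹ ≡ 1 (mod 43), so λ ≡ 6.
  x = λ² - 4 - 5 = 36 - 9 ≡ 27; y = λ·(4 - 27) - 9 ≡ 25. → (27, 25)
6G: (27, 25) + (5, 15). λ = (15 - 25)/(5 - 27) ≡ 33/21 mod 43. 21⁻¹ ≡ 41 (mod 43), so λ ≡ 20.
  x = λ² - 27 - 5 = 400 - 32 ≡ 24; y = λ·(27 - 24) - 25 ≡ 35. → (24, 35)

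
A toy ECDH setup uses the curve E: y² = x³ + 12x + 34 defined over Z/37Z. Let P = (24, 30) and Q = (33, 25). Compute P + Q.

(24, 30) + (33, 25). λ = (25 - 30)/(33 - 24) ≡ 32/9 mod 37. 9⁻¹ ≡ 33 (mod 37), so λ ≡ 20.
  x = λ² - 24 - 33 = 400 - 57 ≡ 10; y = λ·(24 - 10) - 30 ≡ 28. → (10, 28)

(10, 28)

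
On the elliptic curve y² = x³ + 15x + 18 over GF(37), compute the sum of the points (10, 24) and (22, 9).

(10, 24) + (22, 9). λ = (9 - 24)/(22 - 10) ≡ 22/12 mod 37. 12⁻¹ ≡ 34 (mod 37) since 12·34 = 408 ≡ 1, so λ ≡ 8.
  x = λ² - 10 - 22 = 64 - 32 ≡ 32; y = λ·(10 - 32) - 24 ≡ 22. → (32, 22)

(32, 22)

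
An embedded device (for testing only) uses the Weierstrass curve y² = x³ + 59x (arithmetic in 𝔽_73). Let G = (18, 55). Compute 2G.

tangent at (18, 55): λ = (3·18² + 59)/(2·55) ≡ 9/37. 37⁻¹ ≡ 2 (mod 73) since 37·2 = 74 ≡ 1, so λ ≡ 9·2 ≡ 18.
  x = λ² - 18 - 18 = 324 - 36 ≡ 69; y = λ·(18 - 69) - 55 ≡ 49. → (69, 49)

(69, 49)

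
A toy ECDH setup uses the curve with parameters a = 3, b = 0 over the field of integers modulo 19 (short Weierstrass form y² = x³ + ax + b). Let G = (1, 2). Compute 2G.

(5, 11)

tangent at (1, 2): λ = (3·1² + 3)/(2·2) ≡ 6/4. 4⁻¹ ≡ 5 (mod 19) since 4·5 = 20 ≡ 1, so λ ≡ 6·5 ≡ 11.
  x = λ² - 1 - 1 = 121 - 2 ≡ 5; y = λ·(1 - 5) - 2 ≡ 11. → (5, 11)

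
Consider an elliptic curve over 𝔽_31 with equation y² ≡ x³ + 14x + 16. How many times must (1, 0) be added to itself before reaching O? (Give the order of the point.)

2

2P: (1, 0) + (1, 0): same x and y₁ ≡ -y₂, so the sum is O.
2P = O, so the order is 2.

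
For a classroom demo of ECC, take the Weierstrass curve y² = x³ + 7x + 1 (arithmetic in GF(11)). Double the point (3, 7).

tangent at (3, 7): λ = (3·3² + 7)/(2·7) ≡ 1/3. 3⁻¹ ≡ 4 (mod 11), so λ ≡ 1·4 ≡ 4.
  x = λ² - 3 - 3 = 16 - 6 ≡ 10; y = λ·(3 - 10) - 7 ≡ 9. → (10, 9)

(10, 9)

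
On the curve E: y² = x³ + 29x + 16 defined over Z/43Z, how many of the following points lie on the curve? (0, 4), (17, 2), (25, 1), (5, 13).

(0, 4): 4² ≡ 16, rhs ≡ 16 → on.
(17, 2): 2² ≡ 4, rhs ≡ 4 → on.
(25, 1): 1² ≡ 1, rhs ≡ 26 → off.
(5, 13): 13² ≡ 40, rhs ≡ 28 → off.

2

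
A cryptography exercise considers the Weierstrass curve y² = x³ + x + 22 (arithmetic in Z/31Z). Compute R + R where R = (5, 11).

tangent at (5, 11): λ = (3·5² + 1)/(2·11) ≡ 14/22. 22⁻¹ ≡ 24 (mod 31) since 22·24 = 528 ≡ 1, so λ ≡ 14·24 ≡ 26.
  x = λ² - 5 - 5 = 676 - 10 ≡ 15; y = λ·(5 - 15) - 11 ≡ 8. → (15, 8)

(15, 8)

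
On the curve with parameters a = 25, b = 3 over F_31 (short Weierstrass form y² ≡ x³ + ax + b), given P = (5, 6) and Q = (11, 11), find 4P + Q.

First 4P:
Repeated addition: build up to 4P.
2P: tangent at (5, 6): λ = (3·5² + 25)/(2·6) ≡ 7/12. 12⁻¹ ≡ 13 (mod 31) since 12·13 = 156 ≡ 1, so λ ≡ 7·13 ≡ 29.
  x = λ² - 5 - 5 = 841 - 10 ≡ 25; y = λ·(5 - 25) - 6 ≡ 3. → (25, 3)
3P: (25, 3) + (5, 6). λ = (6 - 3)/(5 - 25) ≡ 3/11 mod 31. 11⁻¹ ≡ 17 (mod 31), so λ ≡ 20.
  x = λ² - 25 - 5 = 400 - 30 ≡ 29; y = λ·(25 - 29) - 3 ≡ 10. → (29, 10)
4P: (29, 10) + (5, 6). λ = (6 - 10)/(5 - 29) ≡ 27/7 mod 31. 7⁻¹ ≡ 9 (mod 31), so λ ≡ 26.
  x = λ² - 29 - 5 = 676 - 34 ≡ 22; y = λ·(29 - 22) - 10 ≡ 17. → (22, 17)
4P = (22, 17).
Finally 4P + Q:
(22, 17) + (11, 11). λ = (11 - 17)/(11 - 22) ≡ 25/20 mod 31. 20⁻¹ ≡ 14 (mod 31) since 20·14 = 280 ≡ 1, so λ ≡ 9.
  x = λ² - 22 - 11 = 81 - 33 ≡ 17; y = λ·(22 - 17) - 17 ≡ 28. → (17, 28)

(17, 28)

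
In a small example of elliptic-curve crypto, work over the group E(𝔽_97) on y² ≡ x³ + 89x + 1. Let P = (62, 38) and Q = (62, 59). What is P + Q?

O

The two points share x = 62 and their y-coordinates satisfy 38 + 59 ≡ 0 (mod 97), so they are inverses. Their sum is the point at infinity.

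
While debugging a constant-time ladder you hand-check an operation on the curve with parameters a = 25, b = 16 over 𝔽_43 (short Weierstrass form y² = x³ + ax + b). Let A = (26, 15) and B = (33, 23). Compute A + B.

(9, 29)

(26, 15) + (33, 23). λ = (23 - 15)/(33 - 26) ≡ 8/7 mod 43. 7⁻¹ ≡ 37 (mod 43), so λ ≡ 38.
  x = λ² - 26 - 33 = 1444 - 59 ≡ 9; y = λ·(26 - 9) - 15 ≡ 29. → (9, 29)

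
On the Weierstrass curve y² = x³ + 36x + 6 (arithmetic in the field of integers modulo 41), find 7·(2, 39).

(30, 40)

Write P = (2, 39).
Double-and-add on 7 = (111)₂. Start with P = (2, 39) for the leading 1-bit.
double: tangent at (2, 39): λ = (3·2² + 36)/(2·39) ≡ 7/37. 37⁻¹ ≡ 10 (mod 41), so λ ≡ 7·10 ≡ 29.
  x = λ² - 2 - 2 = 841 - 4 ≡ 17; y = λ·(2 - 17) - 39 ≡ 18. → (17, 18)
add P: (17, 18) + (2, 39). λ = (39 - 18)/(2 - 17) ≡ 21/26 mod 41. 26⁻¹ ≡ 30 (mod 41), so λ ≡ 15.
  x = λ² - 17 - 2 = 225 - 19 ≡ 1; y = λ·(17 - 1) - 18 ≡ 17. → (1, 17)
double: tangent at (1, 17): λ = (3·1² + 36)/(2·17) ≡ 39/34. 34⁻¹ ≡ 35 (mod 41), so λ ≡ 39·35 ≡ 12.
  x = λ² - 1 - 1 = 144 - 2 ≡ 19; y = λ·(1 - 19) - 17 ≡ 13. → (19, 13)
add P: (19, 13) + (2, 39). λ = (39 - 13)/(2 - 19) ≡ 26/24 mod 41. 24⁻¹ ≡ 12 (mod 41) since 24·12 = 288 ≡ 1, so λ ≡ 25.
  x = λ² - 19 - 2 = 625 - 21 ≡ 30; y = λ·(19 - 30) - 13 ≡ 40. → (30, 40)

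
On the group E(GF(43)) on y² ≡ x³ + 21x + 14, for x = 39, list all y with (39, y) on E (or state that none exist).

9, 34

x³ + 21x + 14 = 60152 ≡ 38 (mod 43).
Square roots of 38 mod 43: 9 and 34 (since 9² = 81 ≡ 38).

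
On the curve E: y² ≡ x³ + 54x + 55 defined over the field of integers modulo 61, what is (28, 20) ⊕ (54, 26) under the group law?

(28, 20) + (54, 26). λ = (26 - 20)/(54 - 28) ≡ 6/26 mod 61. 26⁻¹ ≡ 54 (mod 61), so λ ≡ 19.
  x = λ² - 28 - 54 = 361 - 82 ≡ 35; y = λ·(28 - 35) - 20 ≡ 30. → (35, 30)

(35, 30)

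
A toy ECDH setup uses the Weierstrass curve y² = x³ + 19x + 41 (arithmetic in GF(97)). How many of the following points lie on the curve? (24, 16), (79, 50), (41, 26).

(24, 16): 16² ≡ 62, rhs ≡ 62 → on.
(79, 50): 50² ≡ 75, rhs ≡ 75 → on.
(41, 26): 26² ≡ 94, rhs ≡ 95 → off.

2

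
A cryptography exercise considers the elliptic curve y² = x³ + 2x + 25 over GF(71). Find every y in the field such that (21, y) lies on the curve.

x³ + 2x + 25 = 9328 ≡ 27 (mod 71).
Square roots of 27 mod 71: 13 and 58 (since 13² = 169 ≡ 27).

13, 58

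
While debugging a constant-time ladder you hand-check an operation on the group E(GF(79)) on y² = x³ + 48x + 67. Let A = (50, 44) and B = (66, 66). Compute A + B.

(50, 44) + (66, 66). λ = (66 - 44)/(66 - 50) ≡ 22/16 mod 79. 16⁻¹ ≡ 5 (mod 79), so λ ≡ 31.
  x = λ² - 50 - 66 = 961 - 116 ≡ 55; y = λ·(50 - 55) - 44 ≡ 38. → (55, 38)

(55, 38)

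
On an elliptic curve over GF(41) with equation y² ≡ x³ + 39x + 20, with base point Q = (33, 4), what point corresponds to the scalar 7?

(37, 13)

Repeated addition: build up to 7Q.
2Q: tangent at (33, 4): λ = (3·33² + 39)/(2·4) ≡ 26/8. 8⁻¹ ≡ 36 (mod 41), so λ ≡ 26·36 ≡ 34.
  x = λ² - 33 - 33 = 1156 - 66 ≡ 24; y = λ·(33 - 24) - 4 ≡ 15. → (24, 15)
3Q: (24, 15) + (33, 4). λ = (4 - 15)/(33 - 24) ≡ 30/9 mod 41. 9⁻¹ ≡ 32 (mod 41), so λ ≡ 17.
  x = λ² - 24 - 33 = 289 - 57 ≡ 27; y = λ·(24 - 27) - 15 ≡ 16. → (27, 16)
4Q: (27, 16) + (33, 4). λ = (4 - 16)/(33 - 27) ≡ 29/6 mod 41. 6⁻¹ ≡ 7 (mod 41) since 6·7 = 42 ≡ 1, so λ ≡ 39.
  x = λ² - 27 - 33 = 1521 - 60 ≡ 26; y = λ·(27 - 26) - 16 ≡ 23. → (26, 23)
5Q: (26, 23) + (33, 4). λ = (4 - 23)/(33 - 26) ≡ 22/7 mod 41. 7⁻¹ ≡ 6 (mod 41), so λ ≡ 9.
  x = λ² - 26 - 33 = 81 - 59 ≡ 22; y = λ·(26 - 22) - 23 ≡ 13. → (22, 13)
6Q: (22, 13) + (33, 4). λ = (4 - 13)/(33 - 22) ≡ 32/11 mod 41. 11⁻¹ ≡ 15 (mod 41), so λ ≡ 29.
  x = λ² - 22 - 33 = 841 - 55 ≡ 7; y = λ·(22 - 7) - 13 ≡ 12. → (7, 12)
7Q: (7, 12) + (33, 4). λ = (4 - 12)/(33 - 7) ≡ 33/26 mod 41. 26⁻¹ ≡ 30 (mod 41) since 26·30 = 780 ≡ 1, so λ ≡ 6.
  x = λ² - 7 - 33 = 36 - 40 ≡ 37; y = λ·(7 - 37) - 12 ≡ 13. → (37, 13)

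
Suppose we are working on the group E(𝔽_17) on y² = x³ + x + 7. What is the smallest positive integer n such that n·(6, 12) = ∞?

3

2P: tangent at (6, 12): λ = (3·6² + 1)/(2·12) ≡ 7/7. 7⁻¹ ≡ 5 (mod 17), so λ ≡ 7·5 ≡ 1.
  x = λ² - 6 - 6 = 1 - 12 ≡ 6; y = λ·(6 - 6) - 12 ≡ 5. → (6, 5)
3P: (6, 5) + (6, 12): same x and y₁ ≡ -y₂, so the sum is ∞.
3P = ∞, so the order is 3.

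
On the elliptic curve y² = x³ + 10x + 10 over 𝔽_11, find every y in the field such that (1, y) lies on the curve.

x³ + 10x + 10 = 21 ≡ 10 (mod 11).
10 is a non-residue mod 11; no y exists.

none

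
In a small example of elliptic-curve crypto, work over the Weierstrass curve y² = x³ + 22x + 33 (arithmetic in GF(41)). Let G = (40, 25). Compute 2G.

tangent at (40, 25): λ = (3·40² + 22)/(2·25) ≡ 25/9. 9⁻¹ ≡ 32 (mod 41) since 9·32 = 288 ≡ 1, so λ ≡ 25·32 ≡ 21.
  x = λ² - 40 - 40 = 441 - 80 ≡ 33; y = λ·(40 - 33) - 25 ≡ 40. → (33, 40)

(33, 40)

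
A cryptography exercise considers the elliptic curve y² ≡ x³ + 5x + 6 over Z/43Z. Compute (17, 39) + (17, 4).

The two points share x = 17 and their y-coordinates satisfy 39 + 4 ≡ 0 (mod 43), so they are inverses. Their sum is 𝒪.

O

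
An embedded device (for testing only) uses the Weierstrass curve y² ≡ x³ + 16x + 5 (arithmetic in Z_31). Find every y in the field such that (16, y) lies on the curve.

x³ + 16x + 5 = 4357 ≡ 17 (mod 31).
17 is a non-residue mod 31; no y exists.

none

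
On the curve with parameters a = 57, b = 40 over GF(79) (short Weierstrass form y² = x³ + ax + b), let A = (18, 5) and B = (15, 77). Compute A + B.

(69, 34)

(18, 5) + (15, 77). λ = (77 - 5)/(15 - 18) ≡ 72/76 mod 79. 76⁻¹ ≡ 26 (mod 79) since 76·26 = 1976 ≡ 1, so λ ≡ 55.
  x = λ² - 18 - 15 = 3025 - 33 ≡ 69; y = λ·(18 - 69) - 5 ≡ 34. → (69, 34)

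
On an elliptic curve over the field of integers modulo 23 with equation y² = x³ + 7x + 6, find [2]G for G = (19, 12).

tangent at (19, 12): λ = (3·19² + 7)/(2·12) ≡ 9/1. 1⁻¹ ≡ 1 (mod 23) since 1·1 = 1 ≡ 1, so λ ≡ 9·1 ≡ 9.
  x = λ² - 19 - 19 = 81 - 38 ≡ 20; y = λ·(19 - 20) - 12 ≡ 2. → (20, 2)

(20, 2)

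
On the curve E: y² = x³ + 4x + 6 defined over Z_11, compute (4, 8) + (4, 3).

O

The two points share x = 4 and their y-coordinates satisfy 8 + 3 ≡ 0 (mod 11), so they are inverses. Their sum is 𝒪.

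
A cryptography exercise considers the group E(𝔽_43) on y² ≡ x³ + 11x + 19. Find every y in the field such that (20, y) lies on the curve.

none

x³ + 11x + 19 = 8239 ≡ 26 (mod 43).
26 is a non-residue mod 43; no y exists.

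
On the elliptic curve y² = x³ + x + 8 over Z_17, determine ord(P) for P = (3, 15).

5

2P: tangent at (3, 15): λ = (3·3² + 1)/(2·15) ≡ 11/13. 13⁻¹ ≡ 4 (mod 17), so λ ≡ 11·4 ≡ 10.
  x = λ² - 3 - 3 = 100 - 6 ≡ 9; y = λ·(3 - 9) - 15 ≡ 10. → (9, 10)
3P: (9, 10) + (3, 15). λ = (15 - 10)/(3 - 9) ≡ 5/11 mod 17. 11⁻¹ ≡ 14 (mod 17), so λ ≡ 2.
  x = λ² - 9 - 3 = 4 - 12 ≡ 9; y = λ·(9 - 9) - 10 ≡ 7. → (9, 7)
4P: (9, 7) + (3, 15). λ = (15 - 7)/(3 - 9) ≡ 8/11 mod 17. 11⁻¹ ≡ 14 (mod 17), so λ ≡ 10.
  x = λ² - 9 - 3 = 100 - 12 ≡ 3; y = λ·(9 - 3) - 7 ≡ 2. → (3, 2)
5P: (3, 2) + (3, 15): same x and y₁ ≡ -y₂, so the sum is O.
5P = O, so the order is 5.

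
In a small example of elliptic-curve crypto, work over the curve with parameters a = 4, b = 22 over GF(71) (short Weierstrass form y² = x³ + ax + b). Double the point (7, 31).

tangent at (7, 31): λ = (3·7² + 4)/(2·31) ≡ 9/62. 62⁻¹ ≡ 63 (mod 71), so λ ≡ 9·63 ≡ 70.
  x = λ² - 7 - 7 = 4900 - 14 ≡ 58; y = λ·(7 - 58) - 31 ≡ 20. → (58, 20)

(58, 20)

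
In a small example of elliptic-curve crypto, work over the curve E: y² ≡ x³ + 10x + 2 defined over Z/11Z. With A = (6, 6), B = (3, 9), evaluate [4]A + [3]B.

First 4A:
Repeated addition: build up to 4A.
2A: tangent at (6, 6): λ = (3·6² + 10)/(2·6) ≡ 8/1. 1⁻¹ ≡ 1 (mod 11), so λ ≡ 8·1 ≡ 8.
  x = λ² - 6 - 6 = 64 - 12 ≡ 8; y = λ·(6 - 8) - 6 ≡ 0. → (8, 0)
3A: (8, 0) + (6, 6). λ = (6 - 0)/(6 - 8) ≡ 6/9 mod 11. 9⁻¹ ≡ 5 (mod 11), so λ ≡ 8.
  x = λ² - 8 - 6 = 64 - 14 ≡ 6; y = λ·(8 - 6) - 0 ≡ 5. → (6, 5)
4A: (6, 5) + (6, 6): same x and y₁ ≡ -y₂, so the sum is 𝒪.
4A = 𝒪.
Next 3B:
Repeated addition: build up to 3B.
2B: tangent at (3, 9): λ = (3·3² + 10)/(2·9) ≡ 4/7. 7⁻¹ ≡ 8 (mod 11), so λ ≡ 4·8 ≡ 10.
  x = λ² - 3 - 3 = 100 - 6 ≡ 6; y = λ·(3 - 6) - 9 ≡ 5. → (6, 5)
3B: (6, 5) + (3, 9). λ = (9 - 5)/(3 - 6) ≡ 4/8 mod 11. 8⁻¹ ≡ 7 (mod 11), so λ ≡ 6.
  x = λ² - 6 - 3 = 36 - 9 ≡ 5; y = λ·(6 - 5) - 5 ≡ 1. → (5, 1)
3B = (5, 1).
Finally 4A + 3B:
𝒪 + (5, 1) = (5, 1) (identity).

(5, 1)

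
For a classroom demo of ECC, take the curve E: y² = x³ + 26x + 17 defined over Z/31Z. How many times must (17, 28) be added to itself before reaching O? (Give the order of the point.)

12

2P: tangent at (17, 28): λ = (3·17² + 26)/(2·28) ≡ 25/25. 25⁻¹ ≡ 5 (mod 31), so λ ≡ 25·5 ≡ 1.
  x = λ² - 17 - 17 = 1 - 34 ≡ 29; y = λ·(17 - 29) - 28 ≡ 22. → (29, 22)
3P: (29, 22) + (17, 28). λ = (28 - 22)/(17 - 29) ≡ 6/19 mod 31. 19⁻¹ ≡ 18 (mod 31) since 19·18 = 342 ≡ 1, so λ ≡ 15.
  x = λ² - 29 - 17 = 225 - 46 ≡ 24; y = λ·(29 - 24) - 22 ≡ 22. → (24, 22)
4P: (24, 22) + (17, 28). λ = (28 - 22)/(17 - 24) ≡ 6/24 mod 31. 24⁻¹ ≡ 22 (mod 31) since 24·22 = 528 ≡ 1, so λ ≡ 8.
  x = λ² - 24 - 17 = 64 - 41 ≡ 23; y = λ·(24 - 23) - 22 ≡ 17. → (23, 17)
5P: (23, 17) + (17, 28). λ = (28 - 17)/(17 - 23) ≡ 11/25 mod 31. 25⁻¹ ≡ 5 (mod 31), so λ ≡ 24.
  x = λ² - 23 - 17 = 576 - 40 ≡ 9; y = λ·(23 - 9) - 17 ≡ 9. → (9, 9)
6P: (9, 9) + (17, 28). λ = (28 - 9)/(17 - 9) ≡ 19/8 mod 31. 8⁻¹ ≡ 4 (mod 31), so λ ≡ 14.
  x = λ² - 9 - 17 = 196 - 26 ≡ 15; y = λ·(9 - 15) - 9 ≡ 0. → (15, 0)
7P: (15, 0) + (17, 28). λ = (28 - 0)/(17 - 15) ≡ 28/2 mod 31. 2⁻¹ ≡ 16 (mod 31), so λ ≡ 14.
  x = λ² - 15 - 17 = 196 - 32 ≡ 9; y = λ·(15 - 9) - 0 ≡ 22. → (9, 22)
8P: (9, 22) + (17, 28). λ = (28 - 22)/(17 - 9) ≡ 6/8 mod 31. 8⁻¹ ≡ 4 (mod 31) since 8·4 = 32 ≡ 1, so λ ≡ 24.
  x = λ² - 9 - 17 = 576 - 26 ≡ 23; y = λ·(9 - 23) - 22 ≡ 14. → (23, 14)
9P: (23, 14) + (17, 28). λ = (28 - 14)/(17 - 23) ≡ 14/25 mod 31. 25⁻¹ ≡ 5 (mod 31) since 25·5 = 125 ≡ 1, so λ ≡ 8.
  x = λ² - 23 - 17 = 64 - 40 ≡ 24; y = λ·(23 - 24) - 14 ≡ 9. → (24, 9)
10P: (24, 9) + (17, 28). λ = (28 - 9)/(17 - 24) ≡ 19/24 mod 31. 24⁻¹ ≡ 22 (mod 31), so λ ≡ 15.
  x = λ² - 24 - 17 = 225 - 41 ≡ 29; y = λ·(24 - 29) - 9 ≡ 9. → (29, 9)
11P: (29, 9) + (17, 28). λ = (28 - 9)/(17 - 29) ≡ 19/19 mod 31. 19⁻¹ ≡ 18 (mod 31), so λ ≡ 1.
  x = λ² - 29 - 17 = 1 - 46 ≡ 17; y = λ·(29 - 17) - 9 ≡ 3. → (17, 3)
12P: (17, 3) + (17, 28): same x and y₁ ≡ -y₂, so the sum is O.
12P = O, so the order is 12.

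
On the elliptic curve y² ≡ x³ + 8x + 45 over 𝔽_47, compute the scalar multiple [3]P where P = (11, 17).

Repeated addition: build up to 3P.
2P: tangent at (11, 17): λ = (3·11² + 8)/(2·17) ≡ 42/34. 34⁻¹ ≡ 18 (mod 47) since 34·18 = 612 ≡ 1, so λ ≡ 42·18 ≡ 4.
  x = λ² - 11 - 11 = 16 - 22 ≡ 41; y = λ·(11 - 41) - 17 ≡ 4. → (41, 4)
3P: (41, 4) + (11, 17). λ = (17 - 4)/(11 - 41) ≡ 13/17 mod 47. 17⁻¹ ≡ 36 (mod 47) since 17·36 = 612 ≡ 1, so λ ≡ 45.
  x = λ² - 41 - 11 = 2025 - 52 ≡ 46; y = λ·(41 - 46) - 4 ≡ 6. → (46, 6)

(46, 6)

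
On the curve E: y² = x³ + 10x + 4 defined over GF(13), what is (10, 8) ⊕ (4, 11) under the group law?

(10, 8) + (4, 11). λ = (11 - 8)/(4 - 10) ≡ 3/7 mod 13. 7⁻¹ ≡ 2 (mod 13) since 7·2 = 14 ≡ 1, so λ ≡ 6.
  x = λ² - 10 - 4 = 36 - 14 ≡ 9; y = λ·(10 - 9) - 8 ≡ 11. → (9, 11)

(9, 11)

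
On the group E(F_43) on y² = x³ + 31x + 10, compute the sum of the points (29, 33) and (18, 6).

(29, 33) + (18, 6). λ = (6 - 33)/(18 - 29) ≡ 16/32 mod 43. 32⁻¹ ≡ 39 (mod 43) since 32·39 = 1248 ≡ 1, so λ ≡ 22.
  x = λ² - 29 - 18 = 484 - 47 ≡ 7; y = λ·(29 - 7) - 33 ≡ 21. → (7, 21)

(7, 21)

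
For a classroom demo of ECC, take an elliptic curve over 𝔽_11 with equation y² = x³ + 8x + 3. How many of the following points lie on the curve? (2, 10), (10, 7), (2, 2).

(2, 10): 10² ≡ 1, rhs ≡ 5 → off.
(10, 7): 7² ≡ 5, rhs ≡ 5 → on.
(2, 2): 2² ≡ 4, rhs ≡ 5 → off.

1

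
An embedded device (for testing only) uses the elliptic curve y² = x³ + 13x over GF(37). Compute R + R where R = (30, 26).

(25, 15)

tangent at (30, 26): λ = (3·30² + 13)/(2·26) ≡ 12/15. 15⁻¹ ≡ 5 (mod 37) since 15·5 = 75 ≡ 1, so λ ≡ 12·5 ≡ 23.
  x = λ² - 30 - 30 = 529 - 60 ≡ 25; y = λ·(30 - 25) - 26 ≡ 15. → (25, 15)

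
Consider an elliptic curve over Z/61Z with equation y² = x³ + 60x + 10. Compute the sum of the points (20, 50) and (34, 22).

(11, 54)

(20, 50) + (34, 22). λ = (22 - 50)/(34 - 20) ≡ 33/14 mod 61. 14⁻¹ ≡ 48 (mod 61), so λ ≡ 59.
  x = λ² - 20 - 34 = 3481 - 54 ≡ 11; y = λ·(20 - 11) - 50 ≡ 54. → (11, 54)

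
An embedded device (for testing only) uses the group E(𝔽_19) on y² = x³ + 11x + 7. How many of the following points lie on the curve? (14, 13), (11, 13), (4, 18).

2

(14, 13): 13² ≡ 17, rhs ≡ 17 → on.
(11, 13): 13² ≡ 17, rhs ≡ 15 → off.
(4, 18): 18² ≡ 1, rhs ≡ 1 → on.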